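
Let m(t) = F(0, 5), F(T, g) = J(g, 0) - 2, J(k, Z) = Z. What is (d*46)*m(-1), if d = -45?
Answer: 4140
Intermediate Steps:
F(T, g) = -2 (F(T, g) = 0 - 2 = -2)
m(t) = -2
(d*46)*m(-1) = -45*46*(-2) = -2070*(-2) = 4140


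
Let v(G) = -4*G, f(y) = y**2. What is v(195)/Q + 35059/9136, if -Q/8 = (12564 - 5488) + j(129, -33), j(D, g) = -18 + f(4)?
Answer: 41483021/10771344 ≈ 3.8512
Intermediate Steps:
j(D, g) = -2 (j(D, g) = -18 + 4**2 = -18 + 16 = -2)
Q = -56592 (Q = -8*((12564 - 5488) - 2) = -8*(7076 - 2) = -8*7074 = -56592)
v(195)/Q + 35059/9136 = -4*195/(-56592) + 35059/9136 = -780*(-1/56592) + 35059*(1/9136) = 65/4716 + 35059/9136 = 41483021/10771344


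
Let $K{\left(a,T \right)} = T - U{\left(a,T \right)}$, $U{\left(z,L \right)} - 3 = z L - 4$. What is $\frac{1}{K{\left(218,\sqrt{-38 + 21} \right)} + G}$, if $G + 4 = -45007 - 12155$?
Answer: $\frac{i}{- 57165 i + 217 \sqrt{17}} \approx -1.7489 \cdot 10^{-5} + 2.7373 \cdot 10^{-7} i$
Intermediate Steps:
$U{\left(z,L \right)} = -1 + L z$ ($U{\left(z,L \right)} = 3 + \left(z L - 4\right) = 3 + \left(L z - 4\right) = 3 + \left(-4 + L z\right) = -1 + L z$)
$K{\left(a,T \right)} = 1 + T - T a$ ($K{\left(a,T \right)} = T - \left(-1 + T a\right) = 1 + T - T a$)
$G = -57166$ ($G = -4 - 57162 = -57166$)
$\frac{1}{K{\left(218,\sqrt{-38 + 21} \right)} + G} = \frac{1}{\left(1 + \sqrt{-38 + 21} - \sqrt{-38 + 21} \cdot 218\right) - 57166} = \frac{1}{\left(1 + \sqrt{-17} - \sqrt{-17} \cdot 218\right) - 57166} = \frac{1}{\left(1 + i \sqrt{17} - i \sqrt{17} \cdot 218\right) - 57166} = \frac{1}{\left(1 + i \sqrt{17} - 218 i \sqrt{17}\right) - 57166} = \frac{1}{\left(1 - 217 i \sqrt{17}\right) - 57166} = \frac{1}{-57165 - 217 i \sqrt{17}}$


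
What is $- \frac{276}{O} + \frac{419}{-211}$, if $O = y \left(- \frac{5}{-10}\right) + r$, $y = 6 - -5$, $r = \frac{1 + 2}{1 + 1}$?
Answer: $- \frac{61169}{1477} \approx -41.414$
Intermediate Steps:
$r = \frac{3}{2} \approx 1.5$
$y = 11$ ($y = 6 + 5 = 11$)
$O = 7$ ($O = 11 \left(- \frac{5}{-10}\right) + \frac{3}{2} = 11 \left(\left(-5\right) \left(- \frac{1}{10}\right)\right) + \frac{3}{2} = 11 \cdot \frac{1}{2} + \frac{3}{2} = \frac{11}{2} + \frac{3}{2} = 7$)
$- \frac{276}{O} + \frac{419}{-211} = - \frac{276}{7} + \frac{419}{-211} = \left(-276\right) \frac{1}{7} + 419 \left(- \frac{1}{211}\right) = - \frac{276}{7} - \frac{419}{211} = - \frac{61169}{1477}$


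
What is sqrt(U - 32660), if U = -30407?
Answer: I*sqrt(63067) ≈ 251.13*I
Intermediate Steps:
sqrt(U - 32660) = sqrt(-30407 - 32660) = sqrt(-63067) = I*sqrt(63067)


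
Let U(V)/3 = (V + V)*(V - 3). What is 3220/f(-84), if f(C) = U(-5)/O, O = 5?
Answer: 805/12 ≈ 67.083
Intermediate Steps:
U(V) = 6*V*(-3 + V) (U(V) = 3*((V + V)*(V - 3)) = 3*((2*V)*(-3 + V)) = 3*(2*V*(-3 + V)) = 6*V*(-3 + V))
f(C) = 48 (f(C) = (6*(-5)*(-3 - 5))/5 = (6*(-5)*(-8))*(⅕) = 240*(⅕) = 48)
3220/f(-84) = 3220/48 = 3220*(1/48) = 805/12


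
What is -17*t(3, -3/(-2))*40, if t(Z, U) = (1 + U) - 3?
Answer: 340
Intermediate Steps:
t(Z, U) = -2 + U
-17*t(3, -3/(-2))*40 = -17*(-2 - 3/(-2))*40 = -17*(-2 - 3*(-½))*40 = -17*(-2 + 3/2)*40 = -17*(-½)*40 = (17/2)*40 = 340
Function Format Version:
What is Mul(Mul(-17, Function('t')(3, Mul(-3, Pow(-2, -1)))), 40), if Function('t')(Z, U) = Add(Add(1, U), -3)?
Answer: 340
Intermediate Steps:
Function('t')(Z, U) = Add(-2, U)
Mul(Mul(-17, Function('t')(3, Mul(-3, Pow(-2, -1)))), 40) = Mul(Mul(-17, Add(-2, Mul(-3, Pow(-2, -1)))), 40) = Mul(Mul(-17, Add(-2, Mul(-3, Rational(-1, 2)))), 40) = Mul(Mul(-17, Add(-2, Rational(3, 2))), 40) = Mul(Mul(-17, Rational(-1, 2)), 40) = Mul(Rational(17, 2), 40) = 340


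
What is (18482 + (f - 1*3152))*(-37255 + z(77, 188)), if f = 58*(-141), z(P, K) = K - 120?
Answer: -265961424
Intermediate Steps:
z(P, K) = -120 + K
f = -8178
(18482 + (f - 1*3152))*(-37255 + z(77, 188)) = (18482 + (-8178 - 1*3152))*(-37255 + (-120 + 188)) = (18482 + (-8178 - 3152))*(-37255 + 68) = (18482 - 11330)*(-37187) = 7152*(-37187) = -265961424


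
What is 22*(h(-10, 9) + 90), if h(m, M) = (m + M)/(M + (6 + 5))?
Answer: 19789/10 ≈ 1978.9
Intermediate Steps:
h(m, M) = (M + m)/(11 + M) (h(m, M) = (M + m)/(M + 11) = (M + m)/(11 + M))
22*(h(-10, 9) + 90) = 22*((9 - 10)/(11 + 9) + 90) = 22*(-1/20 + 90) = 22*(1799/20) = 19789/10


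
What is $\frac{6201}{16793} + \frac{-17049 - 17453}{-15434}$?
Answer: $\frac{337549160}{129591581} \approx 2.6047$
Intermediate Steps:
$\frac{6201}{16793} + \frac{-17049 - 17453}{-15434} = 6201 \cdot \frac{1}{16793} + \left(-17049 - 17453\right) \left(- \frac{1}{15434}\right) = \frac{6201}{16793} - - \frac{17251}{7717} = \frac{6201}{16793} + \frac{17251}{7717} = \frac{337549160}{129591581}$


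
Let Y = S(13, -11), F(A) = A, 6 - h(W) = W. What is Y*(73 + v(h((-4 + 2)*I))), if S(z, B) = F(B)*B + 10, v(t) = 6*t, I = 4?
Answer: 20567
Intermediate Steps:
h(W) = 6 - W
S(z, B) = 10 + B² (S(z, B) = B*B + 10 = B² + 10 = 10 + B²)
Y = 131 (Y = 10 + (-11)² = 10 + 121 = 131)
Y*(73 + v(h((-4 + 2)*I))) = 131*(73 + 6*(6 - (-4 + 2)*4)) = 131*(73 + 6*(6 - (-2)*4)) = 131*(73 + 6*(6 - 1*(-8))) = 131*(73 + 6*(6 + 8)) = 131*(73 + 6*14) = 131*(73 + 84) = 131*157 = 20567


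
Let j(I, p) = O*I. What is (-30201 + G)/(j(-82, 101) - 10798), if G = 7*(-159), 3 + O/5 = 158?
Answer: 15657/37174 ≈ 0.42118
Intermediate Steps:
O = 775 (O = -15 + 5*158 = -15 + 790 = 775)
j(I, p) = 775*I
G = -1113
(-30201 + G)/(j(-82, 101) - 10798) = (-30201 - 1113)/(775*(-82) - 10798) = -31314/(-63550 - 10798) = -31314/(-74348) = -31314*(-1/74348) = 15657/37174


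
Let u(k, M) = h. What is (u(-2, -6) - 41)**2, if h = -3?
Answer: 1936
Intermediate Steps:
u(k, M) = -3
(u(-2, -6) - 41)**2 = (-3 - 41)**2 = (-44)**2 = 1936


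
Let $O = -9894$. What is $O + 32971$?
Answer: $23077$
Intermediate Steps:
$O + 32971 = -9894 + 32971 = 23077$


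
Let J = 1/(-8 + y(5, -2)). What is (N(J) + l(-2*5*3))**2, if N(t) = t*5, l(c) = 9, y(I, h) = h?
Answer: 289/4 ≈ 72.250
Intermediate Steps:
J = -1/10 (J = 1/(-8 - 2) = 1/(-10) = -1/10 ≈ -0.10000)
N(t) = 5*t
(N(J) + l(-2*5*3))**2 = (5*(-1/10) + 9)**2 = (-1/2 + 9)**2 = (17/2)**2 = 289/4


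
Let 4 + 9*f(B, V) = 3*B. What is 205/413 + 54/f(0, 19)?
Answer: -99949/826 ≈ -121.00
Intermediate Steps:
f(B, V) = -4/9 + B/3 (f(B, V) = -4/9 + (3*B)/9 = -4/9 + B/3)
205/413 + 54/f(0, 19) = 205/413 + 54/(-4/9 + (⅓)*0) = 205*(1/413) + 54/(-4/9 + 0) = 205/413 + 54/(-4/9) = 205/413 + 54*(-9/4) = 205/413 - 243/2 = -99949/826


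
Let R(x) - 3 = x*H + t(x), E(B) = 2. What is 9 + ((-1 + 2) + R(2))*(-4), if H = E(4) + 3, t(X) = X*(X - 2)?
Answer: -47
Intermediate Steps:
t(X) = X*(-2 + X)
H = 5 (H = 2 + 3 = 5)
R(x) = 3 + 5*x + x*(-2 + x) (R(x) = 3 + (x*5 + x*(-2 + x)) = 3 + (5*x + x*(-2 + x)) = 3 + 5*x + x*(-2 + x))
9 + ((-1 + 2) + R(2))*(-4) = 9 + ((-1 + 2) + (3 + 2**2 + 3*2))*(-4) = 9 + (1 + (3 + 4 + 6))*(-4) = 9 + (1 + 13)*(-4) = 9 + 14*(-4) = 9 - 56 = -47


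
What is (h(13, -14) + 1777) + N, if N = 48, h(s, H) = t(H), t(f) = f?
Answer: 1811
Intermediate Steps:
h(s, H) = H
(h(13, -14) + 1777) + N = (-14 + 1777) + 48 = 1763 + 48 = 1811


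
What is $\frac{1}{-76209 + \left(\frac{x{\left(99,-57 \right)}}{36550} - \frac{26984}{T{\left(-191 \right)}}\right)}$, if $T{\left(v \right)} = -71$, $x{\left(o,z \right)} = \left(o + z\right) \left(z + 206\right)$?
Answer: $- \frac{1297525}{98389727966} \approx -1.3188 \cdot 10^{-5}$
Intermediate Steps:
$x{\left(o,z \right)} = \left(206 + z\right) \left(o + z\right)$ ($x{\left(o,z \right)} = \left(o + z\right) \left(206 + z\right) = \left(206 + z\right) \left(o + z\right)$)
$\frac{1}{-76209 + \left(\frac{x{\left(99,-57 \right)}}{36550} - \frac{26984}{T{\left(-191 \right)}}\right)} = \frac{1}{-76209 + \left(\frac{\left(-57\right)^{2} + 206 \cdot 99 + 206 \left(-57\right) + 99 \left(-57\right)}{36550} - \frac{26984}{-71}\right)} = \frac{1}{-76209 + \left(\left(3249 + 20394 - 11742 - 5643\right) \frac{1}{36550} - - \frac{26984}{71}\right)} = \frac{1}{-76209 + \left(6258 \cdot \frac{1}{36550} + \frac{26984}{71}\right)} = \frac{1}{-76209 + \left(\frac{3129}{18275} + \frac{26984}{71}\right)} = \frac{1}{-76209 + \frac{493354759}{1297525}} = \frac{1}{- \frac{98389727966}{1297525}} = - \frac{1297525}{98389727966}$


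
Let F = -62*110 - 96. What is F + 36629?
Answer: 29713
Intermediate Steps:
F = -6916 (F = -6820 - 96 = -6916)
F + 36629 = -6916 + 36629 = 29713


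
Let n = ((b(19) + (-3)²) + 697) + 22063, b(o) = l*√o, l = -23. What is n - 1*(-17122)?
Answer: 39891 - 23*√19 ≈ 39791.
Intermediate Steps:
b(o) = -23*√o
n = 22769 - 23*√19 (n = ((-23*√19 + (-3)²) + 697) + 22063 = ((-23*√19 + 9) + 697) + 22063 = ((9 - 23*√19) + 697) + 22063 = (706 - 23*√19) + 22063 = 22769 - 23*√19 ≈ 22669.)
n - 1*(-17122) = (22769 - 23*√19) - 1*(-17122) = (22769 - 23*√19) + 17122 = 39891 - 23*√19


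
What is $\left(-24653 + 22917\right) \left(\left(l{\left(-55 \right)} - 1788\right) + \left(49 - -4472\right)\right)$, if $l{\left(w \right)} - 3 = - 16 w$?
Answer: $-6277376$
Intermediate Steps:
$l{\left(w \right)} = 3 - 16 w$
$\left(-24653 + 22917\right) \left(\left(l{\left(-55 \right)} - 1788\right) + \left(49 - -4472\right)\right) = \left(-24653 + 22917\right) \left(\left(\left(3 - -880\right) - 1788\right) + \left(49 - -4472\right)\right) = - 1736 \left(\left(\left(3 + 880\right) - 1788\right) + \left(49 + 4472\right)\right) = - 1736 \left(\left(883 - 1788\right) + 4521\right) = - 1736 \left(-905 + 4521\right) = \left(-1736\right) 3616 = -6277376$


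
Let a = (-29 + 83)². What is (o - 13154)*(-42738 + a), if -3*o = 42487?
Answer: 1087791026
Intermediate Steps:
o = -42487/3 (o = -⅓*42487 = -42487/3 ≈ -14162.)
a = 2916 (a = 54² = 2916)
(o - 13154)*(-42738 + a) = (-42487/3 - 13154)*(-42738 + 2916) = -81949/3*(-39822) = 1087791026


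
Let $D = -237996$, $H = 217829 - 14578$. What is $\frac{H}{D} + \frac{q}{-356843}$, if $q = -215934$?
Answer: $- \frac{21137268329}{84927206628} \approx -0.24889$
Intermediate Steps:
$H = 203251$ ($H = 217829 - 14578 = 203251$)
$\frac{H}{D} + \frac{q}{-356843} = \frac{203251}{-237996} - \frac{215934}{-356843} = 203251 \left(- \frac{1}{237996}\right) - - \frac{215934}{356843} = - \frac{203251}{237996} + \frac{215934}{356843} = - \frac{21137268329}{84927206628}$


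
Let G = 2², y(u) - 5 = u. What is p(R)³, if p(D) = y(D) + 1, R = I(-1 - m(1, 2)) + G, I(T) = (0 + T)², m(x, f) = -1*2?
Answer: 1331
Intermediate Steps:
y(u) = 5 + u
m(x, f) = -2
G = 4
I(T) = T²
R = 5 (R = (-1 - 1*(-2))² + 4 = (-1 + 2)² + 4 = 1² + 4 = 1 + 4 = 5)
p(D) = 6 + D (p(D) = (5 + D) + 1 = 6 + D)
p(R)³ = (6 + 5)³ = 11³ = 1331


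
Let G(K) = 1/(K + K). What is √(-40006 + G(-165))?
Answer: I*√4356653730/330 ≈ 200.01*I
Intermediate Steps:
G(K) = 1/(2*K)
√(-40006 + G(-165)) = √(-40006 + (½)/(-165)) = √(-40006 + (½)*(-1/165)) = √(-40006 - 1/330) = √(-13201981/330) = I*√4356653730/330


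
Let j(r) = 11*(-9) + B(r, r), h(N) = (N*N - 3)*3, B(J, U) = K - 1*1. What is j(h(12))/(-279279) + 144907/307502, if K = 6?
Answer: 3115260557/6606065466 ≈ 0.47158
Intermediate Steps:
B(J, U) = 5 (B(J, U) = 6 - 1*1 = 6 - 1 = 5)
h(N) = -9 + 3*N² (h(N) = (N² - 3)*3 = (-3 + N²)*3 = -9 + 3*N²)
j(r) = -94 (j(r) = 11*(-9) + 5 = -99 + 5 = -94)
j(h(12))/(-279279) + 144907/307502 = -94/(-279279) + 144907/307502 = -94*(-1/279279) + 144907*(1/307502) = 94/279279 + 144907/307502 = 3115260557/6606065466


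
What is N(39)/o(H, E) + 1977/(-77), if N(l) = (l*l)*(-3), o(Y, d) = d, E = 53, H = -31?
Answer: -456132/4081 ≈ -111.77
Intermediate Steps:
N(l) = -3*l² (N(l) = l²*(-3) = -3*l²)
N(39)/o(H, E) + 1977/(-77) = -3*39²/53 + 1977/(-77) = -3*1521*(1/53) + 1977*(-1/77) = -4563*1/53 - 1977/77 = -4563/53 - 1977/77 = -456132/4081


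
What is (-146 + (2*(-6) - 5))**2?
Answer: 26569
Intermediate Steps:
(-146 + (2*(-6) - 5))**2 = (-146 + (-12 - 5))**2 = (-146 - 17)**2 = (-163)**2 = 26569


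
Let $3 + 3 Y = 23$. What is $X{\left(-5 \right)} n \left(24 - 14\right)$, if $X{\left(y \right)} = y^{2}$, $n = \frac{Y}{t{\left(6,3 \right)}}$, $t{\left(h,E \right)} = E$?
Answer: $\frac{5000}{9} \approx 555.56$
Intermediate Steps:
$Y = \frac{20}{3}$ ($Y = -1 + \frac{1}{3} \cdot 23 = -1 + \frac{23}{3} = \frac{20}{3} \approx 6.6667$)
$n = \frac{20}{9}$ ($n = \frac{20}{3 \cdot 3} = \frac{20}{3} \cdot \frac{1}{3} = \frac{20}{9} \approx 2.2222$)
$X{\left(-5 \right)} n \left(24 - 14\right) = \left(-5\right)^{2} \cdot \frac{20}{9} \left(24 - 14\right) = 25 \cdot \frac{20}{9} \cdot 10 = \frac{500}{9} \cdot 10 = \frac{5000}{9}$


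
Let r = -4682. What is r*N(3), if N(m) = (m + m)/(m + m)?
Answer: -4682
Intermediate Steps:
N(m) = 1 (N(m) = (2*m)/((2*m)) = (2*m)*(1/(2*m)) = 1)
r*N(3) = -4682*1 = -4682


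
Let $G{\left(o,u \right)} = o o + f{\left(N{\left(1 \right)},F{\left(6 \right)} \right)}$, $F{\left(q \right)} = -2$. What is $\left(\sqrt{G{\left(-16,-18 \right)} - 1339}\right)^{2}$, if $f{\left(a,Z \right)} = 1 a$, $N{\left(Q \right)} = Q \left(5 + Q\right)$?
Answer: $-1077$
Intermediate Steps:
$f{\left(a,Z \right)} = a$
$G{\left(o,u \right)} = 6 + o^{2}$ ($G{\left(o,u \right)} = o o + 1 \left(5 + 1\right) = o^{2} + 1 \cdot 6 = o^{2} + 6 = 6 + o^{2}$)
$\left(\sqrt{G{\left(-16,-18 \right)} - 1339}\right)^{2} = \left(\sqrt{\left(6 + \left(-16\right)^{2}\right) - 1339}\right)^{2} = \left(\sqrt{\left(6 + 256\right) - 1339}\right)^{2} = \left(\sqrt{262 - 1339}\right)^{2} = \left(\sqrt{-1077}\right)^{2} = \left(i \sqrt{1077}\right)^{2} = -1077$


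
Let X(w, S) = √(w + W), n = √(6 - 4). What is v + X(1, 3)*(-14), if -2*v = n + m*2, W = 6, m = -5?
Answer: 5 - 14*√7 - √2/2 ≈ -32.748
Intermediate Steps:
n = √2 ≈ 1.4142
X(w, S) = √(6 + w) (X(w, S) = √(w + 6) = √(6 + w))
v = 5 - √2/2 (v = -(√2 - 5*2)/2 = -(√2 - 10)/2 = -(-10 + √2)/2 = 5 - √2/2 ≈ 4.2929)
v + X(1, 3)*(-14) = (5 - √2/2) + √(6 + 1)*(-14) = (5 - √2/2) + √7*(-14) = (5 - √2/2) - 14*√7 = 5 - 14*√7 - √2/2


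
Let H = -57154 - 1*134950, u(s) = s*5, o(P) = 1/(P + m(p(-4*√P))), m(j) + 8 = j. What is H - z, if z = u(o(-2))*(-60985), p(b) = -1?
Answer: -2418069/11 ≈ -2.1982e+5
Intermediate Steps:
m(j) = -8 + j
o(P) = 1/(-9 + P) (o(P) = 1/(P + (-8 - 1)) = 1/(P - 9) = 1/(-9 + P))
u(s) = 5*s
H = -192104 (H = -57154 - 134950 = -192104)
z = 304925/11 (z = (5/(-9 - 2))*(-60985) = (5/(-11))*(-60985) = (5*(-1/11))*(-60985) = -5/11*(-60985) = 304925/11 ≈ 27720.)
H - z = -192104 - 1*304925/11 = -192104 - 304925/11 = -2418069/11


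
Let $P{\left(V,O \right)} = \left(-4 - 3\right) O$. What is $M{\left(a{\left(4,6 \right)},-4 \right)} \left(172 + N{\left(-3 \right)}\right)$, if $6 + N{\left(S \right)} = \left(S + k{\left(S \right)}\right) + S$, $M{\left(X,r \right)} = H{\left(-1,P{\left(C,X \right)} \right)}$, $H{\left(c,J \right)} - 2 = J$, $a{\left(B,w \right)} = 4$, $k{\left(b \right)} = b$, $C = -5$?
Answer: $-4082$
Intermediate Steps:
$P{\left(V,O \right)} = - 7 O$
$H{\left(c,J \right)} = 2 + J$
$M{\left(X,r \right)} = 2 - 7 X$
$N{\left(S \right)} = -6 + 3 S$ ($N{\left(S \right)} = -6 + \left(\left(S + S\right) + S\right) = -6 + \left(2 S + S\right) = -6 + 3 S$)
$M{\left(a{\left(4,6 \right)},-4 \right)} \left(172 + N{\left(-3 \right)}\right) = \left(2 - 28\right) \left(172 + \left(-6 + 3 \left(-3\right)\right)\right) = \left(2 - 28\right) \left(172 - 15\right) = - 26 \left(172 - 15\right) = \left(-26\right) 157 = -4082$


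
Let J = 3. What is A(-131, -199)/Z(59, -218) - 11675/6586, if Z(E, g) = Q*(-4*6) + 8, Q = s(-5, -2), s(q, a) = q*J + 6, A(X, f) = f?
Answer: -1962907/737632 ≈ -2.6611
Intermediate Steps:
s(q, a) = 6 + 3*q (s(q, a) = q*3 + 6 = 3*q + 6 = 6 + 3*q)
Q = -9 (Q = 6 + 3*(-5) = 6 - 15 = -9)
Z(E, g) = 224 (Z(E, g) = -(-36)*6 + 8 = -9*(-24) + 8 = 216 + 8 = 224)
A(-131, -199)/Z(59, -218) - 11675/6586 = -199/224 - 11675/6586 = -1962907/737632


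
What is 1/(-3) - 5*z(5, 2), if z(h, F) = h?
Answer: -76/3 ≈ -25.333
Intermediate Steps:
1/(-3) - 5*z(5, 2) = 1/(-3) - 5*5 = -⅓ - 25 = -76/3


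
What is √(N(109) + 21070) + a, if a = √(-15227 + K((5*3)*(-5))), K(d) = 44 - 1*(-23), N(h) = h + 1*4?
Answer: √21183 + 2*I*√3790 ≈ 145.54 + 123.13*I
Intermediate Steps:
N(h) = 4 + h (N(h) = h + 4 = 4 + h)
K(d) = 67 (K(d) = 44 + 23 = 67)
a = 2*I*√3790 (a = √(-15227 + 67) = √(-15160) = 2*I*√3790 ≈ 123.13*I)
√(N(109) + 21070) + a = √((4 + 109) + 21070) + 2*I*√3790 = √(113 + 21070) + 2*I*√3790 = √21183 + 2*I*√3790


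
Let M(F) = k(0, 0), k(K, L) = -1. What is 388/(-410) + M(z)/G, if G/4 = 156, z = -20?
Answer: -121261/127920 ≈ -0.94794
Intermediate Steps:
G = 624 (G = 4*156 = 624)
M(F) = -1
388/(-410) + M(z)/G = 388/(-410) - 1/624 = 388*(-1/410) - 1*1/624 = -194/205 - 1/624 = -121261/127920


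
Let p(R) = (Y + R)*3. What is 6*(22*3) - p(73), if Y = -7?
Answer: 198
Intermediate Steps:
p(R) = -21 + 3*R (p(R) = (-7 + R)*3 = -21 + 3*R)
6*(22*3) - p(73) = 6*(22*3) - (-21 + 3*73) = 6*66 - (-21 + 219) = 396 - 1*198 = 396 - 198 = 198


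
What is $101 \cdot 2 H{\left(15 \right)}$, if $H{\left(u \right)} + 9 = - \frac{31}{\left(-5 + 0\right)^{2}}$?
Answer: $- \frac{51712}{25} \approx -2068.5$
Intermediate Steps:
$H{\left(u \right)} = - \frac{256}{25}$ ($H{\left(u \right)} = -9 - \frac{31}{\left(-5 + 0\right)^{2}} = -9 - \frac{31}{\left(-5\right)^{2}} = -9 - \frac{31}{25} = - \frac{256}{25}$)
$101 \cdot 2 H{\left(15 \right)} = 101 \cdot 2 \left(- \frac{256}{25}\right) = 101 \left(- \frac{512}{25}\right) = - \frac{51712}{25}$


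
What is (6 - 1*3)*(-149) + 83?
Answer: -364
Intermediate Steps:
(6 - 1*3)*(-149) + 83 = (6 - 3)*(-149) + 83 = 3*(-149) + 83 = -447 + 83 = -364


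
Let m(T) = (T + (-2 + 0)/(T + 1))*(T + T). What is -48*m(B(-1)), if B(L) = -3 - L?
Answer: 0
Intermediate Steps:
m(T) = 2*T*(T - 2/(1 + T)) (m(T) = (T - 2/(1 + T))*(2*T) = 2*T*(T - 2/(1 + T)))
-48*m(B(-1)) = -96*(-3 - 1*(-1))*(-2 + (-3 - 1*(-1)) + (-3 - 1*(-1))**2)/(1 + (-3 - 1*(-1))) = -96*(-3 + 1)*(-2 + (-3 + 1) + (-3 + 1)**2)/(1 + (-3 + 1)) = -96*(-2)*(-2 - 2 + (-2)**2)/(1 - 2) = -96*(-2)*(-2 - 2 + 4)/(-1) = -96*(-2)*(-1)*0 = -48*0 = 0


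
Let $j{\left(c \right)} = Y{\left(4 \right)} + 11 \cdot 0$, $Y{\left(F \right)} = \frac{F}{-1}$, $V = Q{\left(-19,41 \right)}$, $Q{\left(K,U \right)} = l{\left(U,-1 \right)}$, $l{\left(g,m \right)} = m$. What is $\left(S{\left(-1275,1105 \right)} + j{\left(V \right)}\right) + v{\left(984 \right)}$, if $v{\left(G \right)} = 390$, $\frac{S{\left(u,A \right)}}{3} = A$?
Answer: $3701$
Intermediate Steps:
$Q{\left(K,U \right)} = -1$
$S{\left(u,A \right)} = 3 A$
$V = -1$
$Y{\left(F \right)} = - F$ ($Y{\left(F \right)} = F \left(-1\right) = - F$)
$j{\left(c \right)} = -4$ ($j{\left(c \right)} = \left(-1\right) 4 + 11 \cdot 0 = -4 + 0 = -4$)
$\left(S{\left(-1275,1105 \right)} + j{\left(V \right)}\right) + v{\left(984 \right)} = \left(3 \cdot 1105 - 4\right) + 390 = \left(3315 - 4\right) + 390 = 3311 + 390 = 3701$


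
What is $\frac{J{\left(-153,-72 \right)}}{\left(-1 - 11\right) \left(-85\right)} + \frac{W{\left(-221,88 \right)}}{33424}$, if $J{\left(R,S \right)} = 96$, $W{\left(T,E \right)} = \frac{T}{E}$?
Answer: $\frac{23511711}{250011520} \approx 0.094043$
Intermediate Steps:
$\frac{J{\left(-153,-72 \right)}}{\left(-1 - 11\right) \left(-85\right)} + \frac{W{\left(-221,88 \right)}}{33424} = \frac{96}{\left(-1 - 11\right) \left(-85\right)} + \frac{\left(-221\right) \frac{1}{88}}{33424} = \frac{96}{\left(-12\right) \left(-85\right)} + \left(-221\right) \frac{1}{88} \cdot \frac{1}{33424} = \frac{96}{1020} - \frac{221}{2941312} = 96 \cdot \frac{1}{1020} - \frac{221}{2941312} = \frac{8}{85} - \frac{221}{2941312} = \frac{23511711}{250011520}$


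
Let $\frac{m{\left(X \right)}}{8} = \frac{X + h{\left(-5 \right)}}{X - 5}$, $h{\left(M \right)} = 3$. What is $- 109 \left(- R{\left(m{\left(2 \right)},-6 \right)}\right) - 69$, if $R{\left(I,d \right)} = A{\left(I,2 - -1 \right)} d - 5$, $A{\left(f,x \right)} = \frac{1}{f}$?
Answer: $- \frac{11299}{20} \approx -564.95$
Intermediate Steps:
$m{\left(X \right)} = \frac{8 \left(3 + X\right)}{-5 + X}$ ($m{\left(X \right)} = 8 \frac{X + 3}{X - 5} = 8 \frac{3 + X}{-5 + X} = \frac{8 \left(3 + X\right)}{-5 + X}$)
$R{\left(I,d \right)} = -5 + \frac{d}{I}$ ($R{\left(I,d \right)} = \frac{d}{I} - 5 = -5 + \frac{d}{I}$)
$- 109 \left(- R{\left(m{\left(2 \right)},-6 \right)}\right) - 69 = - 109 \left(- (-5 - \frac{6}{8 \frac{1}{-5 + 2} \left(3 + 2\right)})\right) - 69 = - 109 \left(- (-5 - \frac{6}{8 \frac{1}{-3} \cdot 5})\right) - 69 = - 109 \left(- (-5 - \frac{6}{8 \left(- \frac{1}{3}\right) 5})\right) - 69 = - 109 \left(- (-5 - \frac{6}{- \frac{40}{3}})\right) - 69 = - 109 \left(- (-5 - - \frac{9}{20})\right) - 69 = - 109 \left(- (-5 + \frac{9}{20})\right) - 69 = - 109 \left(\left(-1\right) \left(- \frac{91}{20}\right)\right) - 69 = \left(-109\right) \frac{91}{20} - 69 = - \frac{9919}{20} - 69 = - \frac{11299}{20}$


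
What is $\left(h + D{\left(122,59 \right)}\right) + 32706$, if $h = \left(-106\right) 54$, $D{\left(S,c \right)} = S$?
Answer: $27104$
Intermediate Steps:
$h = -5724$
$\left(h + D{\left(122,59 \right)}\right) + 32706 = \left(-5724 + 122\right) + 32706 = -5602 + 32706 = 27104$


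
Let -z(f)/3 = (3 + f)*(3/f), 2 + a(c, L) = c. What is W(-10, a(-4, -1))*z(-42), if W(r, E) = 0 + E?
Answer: 351/7 ≈ 50.143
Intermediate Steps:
a(c, L) = -2 + c
W(r, E) = E
z(f) = -9*(3 + f)/f (z(f) = -3*(3 + f)*3/f = -9*(3 + f)/f)
W(-10, a(-4, -1))*z(-42) = (-2 - 4)*(-9 - 27/(-42)) = -6*(-9 - 27*(-1/42)) = -6*(-9 + 9/14) = -6*(-117/14) = 351/7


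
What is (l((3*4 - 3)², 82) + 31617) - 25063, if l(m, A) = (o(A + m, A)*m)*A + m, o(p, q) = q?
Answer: 551279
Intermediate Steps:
l(m, A) = m + m*A² (l(m, A) = (A*m)*A + m = m*A² + m = m + m*A²)
(l((3*4 - 3)², 82) + 31617) - 25063 = ((3*4 - 3)²*(1 + 82²) + 31617) - 25063 = ((12 - 3)²*(1 + 6724) + 31617) - 25063 = (9²*6725 + 31617) - 25063 = (81*6725 + 31617) - 25063 = (544725 + 31617) - 25063 = 576342 - 25063 = 551279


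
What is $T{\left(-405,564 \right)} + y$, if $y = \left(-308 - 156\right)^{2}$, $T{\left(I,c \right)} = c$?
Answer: $215860$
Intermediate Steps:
$y = 215296$ ($y = \left(-464\right)^{2} = 215296$)
$T{\left(-405,564 \right)} + y = 564 + 215296 = 215860$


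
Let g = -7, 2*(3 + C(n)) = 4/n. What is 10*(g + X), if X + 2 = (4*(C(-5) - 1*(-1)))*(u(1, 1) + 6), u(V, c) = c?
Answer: -762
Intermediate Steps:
C(n) = -3 + 2/n (C(n) = -3 + (4/n)/2 = -3 + 2/n)
X = -346/5 (X = -2 + (4*((-3 + 2/(-5)) - 1*(-1)))*(1 + 6) = -2 + (4*((-3 + 2*(-⅕)) + 1))*7 = -2 + (4*((-3 - ⅖) + 1))*7 = -2 + (4*(-17/5 + 1))*7 = -2 + (4*(-12/5))*7 = -2 - 48/5*7 = -2 - 336/5 = -346/5 ≈ -69.200)
10*(g + X) = 10*(-7 - 346/5) = 10*(-381/5) = -762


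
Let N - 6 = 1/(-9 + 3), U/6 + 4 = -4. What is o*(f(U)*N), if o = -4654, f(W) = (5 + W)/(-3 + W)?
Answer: -3502135/153 ≈ -22890.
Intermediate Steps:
U = -48 (U = -24 + 6*(-4) = -24 - 24 = -48)
f(W) = (5 + W)/(-3 + W)
N = 35/6 (N = 6 + 1/(-9 + 3) = 6 + 1/(-6) = 6 - ⅙ = 35/6 ≈ 5.8333)
o*(f(U)*N) = -4654*(5 - 48)/(-3 - 48)*35/6 = -4654*-43/(-51)*35/6 = -4654*(-1/51*(-43))*35/6 = -200122*35/(51*6) = -4654*1505/306 = -3502135/153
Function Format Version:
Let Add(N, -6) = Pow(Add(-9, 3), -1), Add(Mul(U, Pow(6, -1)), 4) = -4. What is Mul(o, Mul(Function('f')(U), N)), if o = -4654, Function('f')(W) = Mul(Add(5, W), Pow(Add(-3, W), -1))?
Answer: Rational(-3502135, 153) ≈ -22890.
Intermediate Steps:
U = -48 (U = Add(-24, Mul(6, -4)) = Add(-24, -24) = -48)
Function('f')(W) = Mul(Pow(Add(-3, W), -1), Add(5, W))
N = Rational(35, 6) (N = Add(6, Pow(Add(-9, 3), -1)) = Add(6, Pow(-6, -1)) = Add(6, Rational(-1, 6)) = Rational(35, 6) ≈ 5.8333)
Mul(o, Mul(Function('f')(U), N)) = Mul(-4654, Mul(Mul(Pow(Add(-3, -48), -1), Add(5, -48)), Rational(35, 6))) = Mul(-4654, Mul(Mul(Pow(-51, -1), -43), Rational(35, 6))) = Mul(-4654, Mul(Mul(Rational(-1, 51), -43), Rational(35, 6))) = Mul(-4654, Mul(Rational(43, 51), Rational(35, 6))) = Mul(-4654, Rational(1505, 306)) = Rational(-3502135, 153)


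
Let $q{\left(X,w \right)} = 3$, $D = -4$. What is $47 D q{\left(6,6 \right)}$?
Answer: $-564$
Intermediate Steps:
$47 D q{\left(6,6 \right)} = 47 \left(-4\right) 3 = \left(-188\right) 3 = -564$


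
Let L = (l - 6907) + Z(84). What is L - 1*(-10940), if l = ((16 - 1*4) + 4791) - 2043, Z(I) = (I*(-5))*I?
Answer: -28487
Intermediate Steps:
Z(I) = -5*I² (Z(I) = (-5*I)*I = -5*I²)
l = 2760 (l = ((16 - 4) + 4791) - 2043 = (12 + 4791) - 2043 = 4803 - 2043 = 2760)
L = -39427 (L = (2760 - 6907) - 5*84² = -4147 - 5*7056 = -4147 - 35280 = -39427)
L - 1*(-10940) = -39427 - 1*(-10940) = -39427 + 10940 = -28487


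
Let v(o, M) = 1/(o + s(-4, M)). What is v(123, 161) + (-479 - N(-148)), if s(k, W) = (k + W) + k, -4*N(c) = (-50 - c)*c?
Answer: -1132979/276 ≈ -4105.0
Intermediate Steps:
N(c) = -c*(-50 - c)/4 (N(c) = -(-50 - c)*c/4 = -c*(-50 - c)/4)
s(k, W) = W + 2*k (s(k, W) = (W + k) + k = W + 2*k)
v(o, M) = 1/(-8 + M + o) (v(o, M) = 1/(o + (M + 2*(-4))) = 1/(o + (M - 8)) = 1/(o + (-8 + M)) = 1/(-8 + M + o))
v(123, 161) + (-479 - N(-148)) = 1/(-8 + 161 + 123) + (-479 - (-148)*(50 - 148)/4) = 1/276 + (-479 - (-148)*(-98)/4) = 1/276 + (-479 - 1*3626) = 1/276 + (-479 - 3626) = 1/276 - 4105 = -1132979/276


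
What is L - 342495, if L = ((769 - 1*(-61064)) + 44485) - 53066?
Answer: -289243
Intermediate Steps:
L = 53252 (L = ((769 + 61064) + 44485) - 53066 = (61833 + 44485) - 53066 = 106318 - 53066 = 53252)
L - 342495 = 53252 - 342495 = -289243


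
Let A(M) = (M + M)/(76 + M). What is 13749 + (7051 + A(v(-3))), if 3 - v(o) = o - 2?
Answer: 436804/21 ≈ 20800.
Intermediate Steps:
v(o) = 5 - o (v(o) = 3 - (o - 2) = 3 - (-2 + o) = 3 + (2 - o) = 5 - o)
A(M) = 2*M/(76 + M) (A(M) = (2*M)/(76 + M) = 2*M/(76 + M))
13749 + (7051 + A(v(-3))) = 13749 + (7051 + 2*(5 - 1*(-3))/(76 + (5 - 1*(-3)))) = 13749 + (7051 + 2*(5 + 3)/(76 + (5 + 3))) = 13749 + (7051 + 2*8/(76 + 8)) = 13749 + (7051 + 2*8/84) = 13749 + (7051 + 2*8*(1/84)) = 13749 + (7051 + 4/21) = 13749 + 148075/21 = 436804/21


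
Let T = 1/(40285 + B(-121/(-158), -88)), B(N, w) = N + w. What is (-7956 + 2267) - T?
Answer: -36132244341/6351247 ≈ -5689.0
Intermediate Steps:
T = 158/6351247 (T = 1/(40285 + (-121/(-158) - 88)) = 1/(40285 + (-121*(-1/158) - 88)) = 1/(40285 + (121/158 - 88)) = 1/(40285 - 13783/158) = 1/(6351247/158) = 158/6351247 ≈ 2.4877e-5)
(-7956 + 2267) - T = (-7956 + 2267) - 1*158/6351247 = -5689 - 158/6351247 = -36132244341/6351247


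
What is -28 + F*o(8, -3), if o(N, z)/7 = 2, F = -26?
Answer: -392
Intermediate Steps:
o(N, z) = 14 (o(N, z) = 7*2 = 14)
-28 + F*o(8, -3) = -28 - 26*14 = -28 - 364 = -392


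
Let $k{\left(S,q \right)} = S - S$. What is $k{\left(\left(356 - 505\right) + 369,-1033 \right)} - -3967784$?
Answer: $3967784$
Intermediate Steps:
$k{\left(S,q \right)} = 0$
$k{\left(\left(356 - 505\right) + 369,-1033 \right)} - -3967784 = 0 - -3967784 = 0 + 3967784 = 3967784$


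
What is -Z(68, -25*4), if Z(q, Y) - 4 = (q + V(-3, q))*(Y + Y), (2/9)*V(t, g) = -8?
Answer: 6396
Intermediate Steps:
V(t, g) = -36 (V(t, g) = (9/2)*(-8) = -36)
Z(q, Y) = 4 + 2*Y*(-36 + q) (Z(q, Y) = 4 + (q - 36)*(Y + Y) = 4 + (-36 + q)*(2*Y) = 4 + 2*Y*(-36 + q))
-Z(68, -25*4) = -(4 - (-1800)*4 + 2*(-25*4)*68) = -(4 - 72*(-100) + 2*(-100)*68) = -(4 + 7200 - 13600) = -1*(-6396) = 6396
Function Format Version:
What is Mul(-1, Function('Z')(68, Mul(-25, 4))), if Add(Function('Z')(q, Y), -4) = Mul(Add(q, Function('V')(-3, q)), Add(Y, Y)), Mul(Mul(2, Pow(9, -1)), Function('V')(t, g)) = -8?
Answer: 6396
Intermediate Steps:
Function('V')(t, g) = -36 (Function('V')(t, g) = Mul(Rational(9, 2), -8) = -36)
Function('Z')(q, Y) = Add(4, Mul(2, Y, Add(-36, q))) (Function('Z')(q, Y) = Add(4, Mul(Add(q, -36), Add(Y, Y))) = Add(4, Mul(Add(-36, q), Mul(2, Y))) = Add(4, Mul(2, Y, Add(-36, q))))
Mul(-1, Function('Z')(68, Mul(-25, 4))) = Mul(-1, Add(4, Mul(-72, Mul(-25, 4)), Mul(2, Mul(-25, 4), 68))) = Mul(-1, Add(4, Mul(-72, -100), Mul(2, -100, 68))) = Mul(-1, Add(4, 7200, -13600)) = Mul(-1, -6396) = 6396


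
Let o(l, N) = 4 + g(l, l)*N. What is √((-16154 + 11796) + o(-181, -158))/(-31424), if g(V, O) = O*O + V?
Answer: -I*√5151994/31424 ≈ -0.072231*I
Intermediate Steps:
g(V, O) = V + O² (g(V, O) = O² + V = V + O²)
o(l, N) = 4 + N*(l + l²) (o(l, N) = 4 + (l + l²)*N = 4 + N*(l + l²))
√((-16154 + 11796) + o(-181, -158))/(-31424) = √((-16154 + 11796) + (4 - 158*(-181)*(1 - 181)))/(-31424) = √(-4358 + (4 - 158*(-181)*(-180)))*(-1/31424) = √(-4358 + (4 - 5147640))*(-1/31424) = √(-4358 - 5147636)*(-1/31424) = √(-5151994)*(-1/31424) = (I*√5151994)*(-1/31424) = -I*√5151994/31424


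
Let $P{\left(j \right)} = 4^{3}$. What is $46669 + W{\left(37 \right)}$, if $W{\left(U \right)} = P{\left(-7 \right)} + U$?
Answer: $46770$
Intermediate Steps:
$P{\left(j \right)} = 64$
$W{\left(U \right)} = 64 + U$
$46669 + W{\left(37 \right)} = 46669 + \left(64 + 37\right) = 46669 + 101 = 46770$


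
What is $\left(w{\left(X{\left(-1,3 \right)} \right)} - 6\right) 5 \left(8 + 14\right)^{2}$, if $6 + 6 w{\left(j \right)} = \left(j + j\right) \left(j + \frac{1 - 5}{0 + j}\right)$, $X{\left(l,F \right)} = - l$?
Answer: $-19360$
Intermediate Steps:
$w{\left(j \right)} = -1 + \frac{j \left(j - \frac{4}{j}\right)}{3}$ ($w{\left(j \right)} = -1 + \frac{\left(j + j\right) \left(j + \frac{1 - 5}{0 + j}\right)}{6} = -1 + \frac{2 j \left(j - \frac{4}{j}\right)}{6} = -1 + \frac{j \left(j - \frac{4}{j}\right)}{3}$)
$\left(w{\left(X{\left(-1,3 \right)} \right)} - 6\right) 5 \left(8 + 14\right)^{2} = \left(\left(- \frac{7}{3} + \frac{\left(\left(-1\right) \left(-1\right)\right)^{2}}{3}\right) - 6\right) 5 \left(8 + 14\right)^{2} = \left(\left(- \frac{7}{3} + \frac{1^{2}}{3}\right) - 6\right) 5 \cdot 22^{2} = \left(\left(- \frac{7}{3} + \frac{1}{3} \cdot 1\right) - 6\right) 5 \cdot 484 = \left(\left(- \frac{7}{3} + \frac{1}{3}\right) - 6\right) 5 \cdot 484 = \left(-2 - 6\right) 5 \cdot 484 = \left(-8\right) 5 \cdot 484 = \left(-40\right) 484 = -19360$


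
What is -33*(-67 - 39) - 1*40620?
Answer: -37122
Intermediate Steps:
-33*(-67 - 39) - 1*40620 = -33*(-106) - 40620 = 3498 - 40620 = -37122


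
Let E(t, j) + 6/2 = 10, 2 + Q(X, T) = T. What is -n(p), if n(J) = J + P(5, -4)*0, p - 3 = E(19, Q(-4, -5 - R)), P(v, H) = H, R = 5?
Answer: -10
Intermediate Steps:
Q(X, T) = -2 + T
E(t, j) = 7 (E(t, j) = -3 + 10 = 7)
p = 10 (p = 3 + 7 = 10)
n(J) = J (n(J) = J - 4*0 = J + 0 = J)
-n(p) = -1*10 = -10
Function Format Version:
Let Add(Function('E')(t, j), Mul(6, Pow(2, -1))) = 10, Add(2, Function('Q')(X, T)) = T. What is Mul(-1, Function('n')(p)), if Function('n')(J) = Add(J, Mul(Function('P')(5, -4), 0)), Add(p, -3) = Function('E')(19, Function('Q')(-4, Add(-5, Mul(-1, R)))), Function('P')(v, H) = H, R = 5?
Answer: -10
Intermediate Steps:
Function('Q')(X, T) = Add(-2, T)
Function('E')(t, j) = 7 (Function('E')(t, j) = Add(-3, 10) = 7)
p = 10 (p = Add(3, 7) = 10)
Function('n')(J) = J (Function('n')(J) = Add(J, Mul(-4, 0)) = Add(J, 0) = J)
Mul(-1, Function('n')(p)) = Mul(-1, 10) = -10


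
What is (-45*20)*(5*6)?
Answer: -27000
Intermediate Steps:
(-45*20)*(5*6) = -900*30 = -27000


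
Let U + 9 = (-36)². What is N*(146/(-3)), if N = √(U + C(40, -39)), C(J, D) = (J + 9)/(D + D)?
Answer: -73*√7826286/117 ≈ -1745.5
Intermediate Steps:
C(J, D) = (9 + J)/(2*D) (C(J, D) = (9 + J)/((2*D)) = (9 + J)*(1/(2*D)) = (9 + J)/(2*D))
U = 1287 (U = -9 + (-36)² = -9 + 1296 = 1287)
N = √7826286/78 (N = √(1287 + (½)*(9 + 40)/(-39)) = √(1287 + (½)*(-1/39)*49) = √(1287 - 49/78) = √(100337/78) = √7826286/78 ≈ 35.866)
N*(146/(-3)) = (√7826286/78)*(146/(-3)) = (√7826286/78)*(146*(-⅓)) = (√7826286/78)*(-146/3) = -73*√7826286/117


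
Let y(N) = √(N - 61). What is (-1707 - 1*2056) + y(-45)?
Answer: -3763 + I*√106 ≈ -3763.0 + 10.296*I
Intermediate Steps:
y(N) = √(-61 + N)
(-1707 - 1*2056) + y(-45) = (-1707 - 1*2056) + √(-61 - 45) = (-1707 - 2056) + √(-106) = -3763 + I*√106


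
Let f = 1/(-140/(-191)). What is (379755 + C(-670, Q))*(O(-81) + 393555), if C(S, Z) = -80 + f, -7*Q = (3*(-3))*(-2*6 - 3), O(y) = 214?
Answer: 20930669520379/140 ≈ 1.4950e+11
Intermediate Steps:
Q = -135/7 (Q = -3*(-3)*(-2*6 - 3)/7 = -(-9)*(-12 - 3)/7 = -(-9)*(-15)/7 = -⅐*135 = -135/7 ≈ -19.286)
f = 191/140 (f = 1/(-140*(-1/191)) = 1/(140/191) = 191/140 ≈ 1.3643)
C(S, Z) = -11009/140 (C(S, Z) = -80 + 191/140 = -11009/140)
(379755 + C(-670, Q))*(O(-81) + 393555) = (379755 - 11009/140)*(214 + 393555) = (53154691/140)*393769 = 20930669520379/140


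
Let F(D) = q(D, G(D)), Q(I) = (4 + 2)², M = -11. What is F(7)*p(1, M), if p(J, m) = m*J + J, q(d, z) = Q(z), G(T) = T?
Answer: -360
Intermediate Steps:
Q(I) = 36 (Q(I) = 6² = 36)
q(d, z) = 36
F(D) = 36
p(J, m) = J + J*m (p(J, m) = J*m + J = J + J*m)
F(7)*p(1, M) = 36*(1*(1 - 11)) = 36*(1*(-10)) = 36*(-10) = -360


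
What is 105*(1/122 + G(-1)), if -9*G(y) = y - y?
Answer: 105/122 ≈ 0.86066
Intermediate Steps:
G(y) = 0 (G(y) = -(y - y)/9 = -⅑*0 = 0)
105*(1/122 + G(-1)) = 105*(1/122 + 0) = 105*(1/122) = 105/122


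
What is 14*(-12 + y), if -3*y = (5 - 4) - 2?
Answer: -490/3 ≈ -163.33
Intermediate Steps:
y = 1/3 (y = -((5 - 4) - 2)/3 = -(1 - 2)/3 = -1/3*(-1) = 1/3 ≈ 0.33333)
14*(-12 + y) = 14*(-12 + 1/3) = 14*(-35/3) = -490/3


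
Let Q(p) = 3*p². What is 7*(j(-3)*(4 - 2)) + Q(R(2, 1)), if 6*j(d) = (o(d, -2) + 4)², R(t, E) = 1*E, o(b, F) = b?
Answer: 16/3 ≈ 5.3333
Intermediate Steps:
R(t, E) = E
j(d) = (4 + d)²/6 (j(d) = (d + 4)²/6 = (4 + d)²/6)
7*(j(-3)*(4 - 2)) + Q(R(2, 1)) = 7*(((4 - 3)²/6)*(4 - 2)) + 3*1² = 7*(((⅙)*1²)*2) + 3*1 = 7*(((⅙)*1)*2) + 3 = 7*((⅙)*2) + 3 = 7*(⅓) + 3 = 7/3 + 3 = 16/3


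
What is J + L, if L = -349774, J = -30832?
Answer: -380606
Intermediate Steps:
J + L = -30832 - 349774 = -380606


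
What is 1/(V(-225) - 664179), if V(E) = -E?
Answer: -1/663954 ≈ -1.5061e-6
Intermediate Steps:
1/(V(-225) - 664179) = 1/(-1*(-225) - 664179) = 1/(225 - 664179) = 1/(-663954) = -1/663954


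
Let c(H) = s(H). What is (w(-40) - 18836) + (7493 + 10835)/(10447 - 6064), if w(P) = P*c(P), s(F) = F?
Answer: -75527060/4383 ≈ -17232.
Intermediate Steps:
c(H) = H
w(P) = P**2 (w(P) = P*P = P**2)
(w(-40) - 18836) + (7493 + 10835)/(10447 - 6064) = ((-40)**2 - 18836) + (7493 + 10835)/(10447 - 6064) = (1600 - 18836) + 18328/4383 = -17236 + 18328*(1/4383) = -17236 + 18328/4383 = -75527060/4383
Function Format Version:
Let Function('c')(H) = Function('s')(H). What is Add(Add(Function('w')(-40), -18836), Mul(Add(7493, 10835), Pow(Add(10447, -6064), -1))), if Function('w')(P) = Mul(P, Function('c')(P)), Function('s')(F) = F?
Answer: Rational(-75527060, 4383) ≈ -17232.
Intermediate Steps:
Function('c')(H) = H
Function('w')(P) = Pow(P, 2) (Function('w')(P) = Mul(P, P) = Pow(P, 2))
Add(Add(Function('w')(-40), -18836), Mul(Add(7493, 10835), Pow(Add(10447, -6064), -1))) = Add(Add(Pow(-40, 2), -18836), Mul(Add(7493, 10835), Pow(Add(10447, -6064), -1))) = Add(Add(1600, -18836), Mul(18328, Pow(4383, -1))) = Add(-17236, Mul(18328, Rational(1, 4383))) = Add(-17236, Rational(18328, 4383)) = Rational(-75527060, 4383)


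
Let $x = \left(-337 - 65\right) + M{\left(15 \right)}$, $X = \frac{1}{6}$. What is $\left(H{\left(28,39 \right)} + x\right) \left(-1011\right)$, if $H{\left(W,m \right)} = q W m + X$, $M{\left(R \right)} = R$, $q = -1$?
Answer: $\frac{2990201}{2} \approx 1.4951 \cdot 10^{6}$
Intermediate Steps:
$X = \frac{1}{6} \approx 0.16667$
$x = -387$ ($x = \left(-337 - 65\right) + 15 = -402 + 15 = -387$)
$H{\left(W,m \right)} = \frac{1}{6} - W m$ ($H{\left(W,m \right)} = - W m + \frac{1}{6} = \frac{1}{6} - W m$)
$\left(H{\left(28,39 \right)} + x\right) \left(-1011\right) = \left(\left(\frac{1}{6} - 28 \cdot 39\right) - 387\right) \left(-1011\right) = \left(\left(\frac{1}{6} - 1092\right) - 387\right) \left(-1011\right) = \left(- \frac{6551}{6} - 387\right) \left(-1011\right) = \left(- \frac{8873}{6}\right) \left(-1011\right) = \frac{2990201}{2}$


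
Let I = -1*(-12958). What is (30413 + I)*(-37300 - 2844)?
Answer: -1741085424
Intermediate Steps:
I = 12958
(30413 + I)*(-37300 - 2844) = (30413 + 12958)*(-37300 - 2844) = 43371*(-40144) = -1741085424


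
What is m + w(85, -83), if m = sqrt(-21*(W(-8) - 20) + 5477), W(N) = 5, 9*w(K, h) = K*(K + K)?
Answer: 14450/9 + 4*sqrt(362) ≈ 1681.7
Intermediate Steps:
w(K, h) = 2*K**2/9 (w(K, h) = (K*(K + K))/9 = (K*(2*K))/9 = (2*K**2)/9 = 2*K**2/9)
m = 4*sqrt(362) (m = sqrt(-21*(5 - 20) + 5477) = sqrt(-21*(-15) + 5477) = sqrt(315 + 5477) = sqrt(5792) = 4*sqrt(362) ≈ 76.105)
m + w(85, -83) = 4*sqrt(362) + (2/9)*85**2 = 4*sqrt(362) + (2/9)*7225 = 4*sqrt(362) + 14450/9 = 14450/9 + 4*sqrt(362)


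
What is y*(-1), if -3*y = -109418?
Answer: -109418/3 ≈ -36473.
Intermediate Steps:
y = 109418/3 (y = -1/3*(-109418) = 109418/3 ≈ 36473.)
y*(-1) = (109418/3)*(-1) = -109418/3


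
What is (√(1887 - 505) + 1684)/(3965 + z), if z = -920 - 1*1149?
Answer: 421/474 + √1382/1896 ≈ 0.90779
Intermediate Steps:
z = -2069 (z = -920 - 1149 = -2069)
(√(1887 - 505) + 1684)/(3965 + z) = (√(1887 - 505) + 1684)/(3965 - 2069) = (√1382 + 1684)/1896 = (1684 + √1382)*(1/1896) = 421/474 + √1382/1896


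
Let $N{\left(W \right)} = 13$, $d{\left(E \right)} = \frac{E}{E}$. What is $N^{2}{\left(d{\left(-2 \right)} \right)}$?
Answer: $169$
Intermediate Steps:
$d{\left(E \right)} = 1$
$N^{2}{\left(d{\left(-2 \right)} \right)} = 13^{2} = 169$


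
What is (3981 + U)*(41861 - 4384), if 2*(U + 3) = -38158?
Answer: -565940177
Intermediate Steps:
U = -19082 (U = -3 + (½)*(-38158) = -3 - 19079 = -19082)
(3981 + U)*(41861 - 4384) = (3981 - 19082)*(41861 - 4384) = -15101*37477 = -565940177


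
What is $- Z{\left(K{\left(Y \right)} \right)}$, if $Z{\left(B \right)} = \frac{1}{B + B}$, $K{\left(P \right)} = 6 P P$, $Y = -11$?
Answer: $- \frac{1}{1452} \approx -0.00068871$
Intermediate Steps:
$K{\left(P \right)} = 6 P^{2}$
$Z{\left(B \right)} = \frac{1}{2 B}$
$- Z{\left(K{\left(Y \right)} \right)} = - \frac{1}{2 \cdot 6 \left(-11\right)^{2}} = - \frac{1}{2 \cdot 6 \cdot 121} = - \frac{1}{2 \cdot 726} = \left(-1\right) \frac{1}{1452} = - \frac{1}{1452}$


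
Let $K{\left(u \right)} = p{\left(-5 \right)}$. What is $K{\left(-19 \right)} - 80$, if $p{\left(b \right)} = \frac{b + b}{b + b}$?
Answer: $-79$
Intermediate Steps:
$p{\left(b \right)} = 1$ ($p{\left(b \right)} = \frac{2 b}{2 b} = 2 b \frac{1}{2 b} = 1$)
$K{\left(u \right)} = 1$
$K{\left(-19 \right)} - 80 = 1 - 80 = -79$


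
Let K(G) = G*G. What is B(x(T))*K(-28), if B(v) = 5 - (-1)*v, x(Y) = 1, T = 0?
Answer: 4704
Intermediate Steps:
K(G) = G²
B(v) = 5 + v
B(x(T))*K(-28) = (5 + 1)*(-28)² = 6*784 = 4704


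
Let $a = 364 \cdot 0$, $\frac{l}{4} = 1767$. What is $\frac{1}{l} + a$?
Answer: $\frac{1}{7068} \approx 0.00014148$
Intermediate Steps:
$l = 7068$ ($l = 4 \cdot 1767 = 7068$)
$a = 0$
$\frac{1}{l} + a = \frac{1}{7068} + 0 = \frac{1}{7068}$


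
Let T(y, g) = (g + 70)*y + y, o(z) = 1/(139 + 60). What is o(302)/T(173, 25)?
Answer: 1/3304992 ≈ 3.0257e-7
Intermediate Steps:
o(z) = 1/199
T(y, g) = y + y*(70 + g) (T(y, g) = (70 + g)*y + y = y*(70 + g) + y = y + y*(70 + g))
o(302)/T(173, 25) = 1/(199*((173*(71 + 25)))) = 1/(199*((173*96))) = (1/199)/16608 = (1/199)*(1/16608) = 1/3304992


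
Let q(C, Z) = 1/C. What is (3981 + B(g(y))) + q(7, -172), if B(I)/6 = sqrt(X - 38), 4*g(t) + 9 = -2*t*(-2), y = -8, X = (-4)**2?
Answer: 27868/7 + 6*I*sqrt(22) ≈ 3981.1 + 28.142*I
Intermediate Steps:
X = 16
g(t) = -9/4 + t (g(t) = -9/4 + (-2*t*(-2))/4 = -9/4 + (4*t)/4 = -9/4 + t)
B(I) = 6*I*sqrt(22) (B(I) = 6*sqrt(16 - 38) = 6*sqrt(-22) = 6*(I*sqrt(22)) = 6*I*sqrt(22))
(3981 + B(g(y))) + q(7, -172) = (3981 + 6*I*sqrt(22)) + 1/7 = 27868/7 + 6*I*sqrt(22)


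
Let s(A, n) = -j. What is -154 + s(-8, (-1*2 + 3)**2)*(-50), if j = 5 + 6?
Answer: 396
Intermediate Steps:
j = 11
s(A, n) = -11 (s(A, n) = -1*11 = -11)
-154 + s(-8, (-1*2 + 3)**2)*(-50) = -154 - 11*(-50) = -154 + 550 = 396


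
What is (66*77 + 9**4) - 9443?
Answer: 2200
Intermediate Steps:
(66*77 + 9**4) - 9443 = (5082 + 6561) - 9443 = 11643 - 9443 = 2200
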